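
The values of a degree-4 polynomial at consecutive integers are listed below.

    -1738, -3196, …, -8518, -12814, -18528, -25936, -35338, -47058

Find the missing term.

Using the last 6 terms:
Δ: -4296  -5714  -7408  -9402  -11720
Δ²: -1418  -1694  -1994  -2318
Δ³: -276  -300  -324
Δ⁴: -24  -24
Constant fourth difference = -24.
Extend backward: -276 + 24 = -252;  -1418 + 252 = -1166;  -4296 + 1166 = -3130;  -8518 + 3130 = -5388

-5388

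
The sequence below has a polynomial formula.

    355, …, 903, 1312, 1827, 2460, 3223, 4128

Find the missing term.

588

Using the last 6 terms:
409  515  633  763  905
106  118  130  142
12  12  12
Constant third difference = 12.
Extend backward: 106 − 12 = 94;  409 − 94 = 315;  903 − 315 = 588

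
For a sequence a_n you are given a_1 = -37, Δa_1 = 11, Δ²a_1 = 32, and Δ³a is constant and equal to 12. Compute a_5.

247

Build the table forward from the leading diagonal:
Δ³: 12, 12, 12, 12, 12
Δ²: 32, 44, 56, 68, 80
Δ: 11, 43, 87, 143, 211
a: -37, -26, 17, 104, 247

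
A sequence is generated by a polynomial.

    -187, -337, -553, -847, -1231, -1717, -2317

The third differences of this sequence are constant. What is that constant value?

D1: -150, -216, -294, -384, -486, -600
D2: -66, -78, -90, -102, -114
D3: -12, -12, -12, -12

-12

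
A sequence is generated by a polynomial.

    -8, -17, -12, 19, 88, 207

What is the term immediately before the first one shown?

Δ: -9  5  31  69  119
Δ²: 14  26  38  50
Δ³: 12  12  12
The third differences are constant at 12.
Work back: 14 − 12 = 2;  -9 − 2 = -11;  -8 + 11 = 3

3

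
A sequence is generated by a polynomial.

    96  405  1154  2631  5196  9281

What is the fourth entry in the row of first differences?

2565

Δ: 309, 749, 1477, 2565, 4085
Δ²: 440, 728, 1088, 1520
Δ³: 288, 360, 432
Δ⁴: 72, 72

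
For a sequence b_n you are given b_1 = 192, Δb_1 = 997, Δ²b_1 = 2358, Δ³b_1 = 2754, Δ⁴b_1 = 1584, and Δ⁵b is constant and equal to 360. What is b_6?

Build the table forward from the leading diagonal:
Δ⁵: 360, 360, 360, 360, 360, 360
Δ⁴: 1584, 1944, 2304, 2664, 3024, 3384
Δ³: 2754, 4338, 6282, 8586, 11250, 14274
Δ²: 2358, 5112, 9450, 15732, 24318, 35568
Δ: 997, 3355, 8467, 17917, 33649, 57967
b: 192, 1189, 4544, 13011, 30928, 64577

64577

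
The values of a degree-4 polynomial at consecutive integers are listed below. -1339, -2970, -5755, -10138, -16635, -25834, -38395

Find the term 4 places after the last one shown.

-137979

-1631, -2785, -4383, -6497, -9199, -12561
-1154, -1598, -2114, -2702, -3362
-444, -516, -588, -660
-72, -72, -72
Fourth differences constant at -72.
-660 − 72 = -732;  -3362 − 732 = -4094;  -12561 − 4094 = -16655;  -38395 − 16655 = -55050
-732 − 72 = -804;  -4094 − 804 = -4898;  -16655 − 4898 = -21553;  -55050 − 21553 = -76603
-804 − 72 = -876;  -4898 − 876 = -5774;  -21553 − 5774 = -27327;  -76603 − 27327 = -103930
-876 − 72 = -948;  -5774 − 948 = -6722;  -27327 − 6722 = -34049;  -103930 − 34049 = -137979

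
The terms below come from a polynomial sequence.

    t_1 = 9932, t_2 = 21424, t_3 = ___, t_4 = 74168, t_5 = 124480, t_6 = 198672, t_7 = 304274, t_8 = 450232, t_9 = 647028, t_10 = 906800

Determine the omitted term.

41502

Using the last 7 terms:
First differences: 50312  74192  105602  145958  196796  259772
Second differences: 23880  31410  40356  50838  62976
Third differences: 7530  8946  10482  12138
Fourth differences: 1416  1536  1656
Fifth differences: 120  120
Constant fifth difference = 120.
Extend backward: 1416 − 120 = 1296;  7530 − 1296 = 6234;  23880 − 6234 = 17646;  50312 − 17646 = 32666;  74168 − 32666 = 41502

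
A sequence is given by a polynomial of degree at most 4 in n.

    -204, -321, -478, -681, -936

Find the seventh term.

-1626

Δ: -117, -157, -203, -255
Δ²: -40, -46, -52
Δ³: -6, -6
Constant third difference = -6, so extend:
-52 − 6 = -58;  -255 − 58 = -313;  -936 − 313 = -1249
-58 − 6 = -64;  -313 − 64 = -377;  -1249 − 377 = -1626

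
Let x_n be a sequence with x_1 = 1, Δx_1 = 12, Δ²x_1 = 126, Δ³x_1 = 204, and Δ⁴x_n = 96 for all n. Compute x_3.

151

Build the table forward from the leading diagonal:
Δ⁴: 96, 96, 96
Δ³: 204, 300, 396
Δ²: 126, 330, 630
Δ: 12, 138, 468
x: 1, 13, 151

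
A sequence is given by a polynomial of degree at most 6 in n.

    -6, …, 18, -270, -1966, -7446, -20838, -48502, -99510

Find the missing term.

2

Using the last 7 terms:
First differences: -288  -1696  -5480  -13392  -27664  -51008
Second differences: -1408  -3784  -7912  -14272  -23344
Third differences: -2376  -4128  -6360  -9072
Fourth differences: -1752  -2232  -2712
Fifth differences: -480  -480
Constant fifth difference = -480.
Extend backward: -1752 + 480 = -1272;  -2376 + 1272 = -1104;  -1408 + 1104 = -304;  -288 + 304 = 16;  18 − 16 = 2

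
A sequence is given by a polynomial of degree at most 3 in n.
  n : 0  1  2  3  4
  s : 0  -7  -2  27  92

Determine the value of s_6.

378

First differences: -7, 5, 29, 65
Second differences: 12, 24, 36
Third differences: 12, 12
Constant third difference = 12, so extend:
36 + 12 = 48;  65 + 48 = 113;  92 + 113 = 205
48 + 12 = 60;  113 + 60 = 173;  205 + 173 = 378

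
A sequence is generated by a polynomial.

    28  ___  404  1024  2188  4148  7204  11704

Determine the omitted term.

124

Using the last 6 terms:
620, 1164, 1960, 3056, 4500
544, 796, 1096, 1444
252, 300, 348
48, 48
Constant fourth difference = 48.
Extend backward: 252 − 48 = 204;  544 − 204 = 340;  620 − 340 = 280;  404 − 280 = 124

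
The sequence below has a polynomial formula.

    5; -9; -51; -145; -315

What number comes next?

D1: -14, -42, -94, -170
D2: -28, -52, -76
D3: -24, -24
Constant third difference = -24, so extend:
-76 − 24 = -100;  -170 − 100 = -270;  -315 − 270 = -585

-585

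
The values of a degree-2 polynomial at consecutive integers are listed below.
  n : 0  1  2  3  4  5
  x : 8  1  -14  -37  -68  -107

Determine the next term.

-154

First differences: -7 , -15 , -23 , -31 , -39
Second differences: -8 , -8 , -8 , -8
Second differences constant at -8.
-39 − 8 = -47;  -107 − 47 = -154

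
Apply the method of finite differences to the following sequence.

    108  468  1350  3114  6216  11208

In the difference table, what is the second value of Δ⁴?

96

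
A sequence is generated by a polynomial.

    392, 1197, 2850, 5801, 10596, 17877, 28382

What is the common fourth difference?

96

First differences: 805, 1653, 2951, 4795, 7281, 10505
Second differences: 848, 1298, 1844, 2486, 3224
Third differences: 450, 546, 642, 738
Fourth differences: 96, 96, 96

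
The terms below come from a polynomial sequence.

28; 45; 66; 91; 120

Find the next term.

D1: 17  21  25  29
D2: 4  4  4
Second differences constant at 4.
29 + 4 = 33;  120 + 33 = 153

153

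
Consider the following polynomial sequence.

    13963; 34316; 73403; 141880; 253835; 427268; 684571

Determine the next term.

1053008

20353, 39087, 68477, 111955, 173433, 257303
18734, 29390, 43478, 61478, 83870
10656, 14088, 18000, 22392
3432, 3912, 4392
480, 480
The fifth differences are constant (480).
4392 + 480 = 4872;  22392 + 4872 = 27264;  83870 + 27264 = 111134;  257303 + 111134 = 368437;  684571 + 368437 = 1053008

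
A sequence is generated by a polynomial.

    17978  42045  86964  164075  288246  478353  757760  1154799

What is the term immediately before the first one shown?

Δ: 24067, 44919, 77111, 124171, 190107, 279407, 397039
Δ²: 20852, 32192, 47060, 65936, 89300, 117632
Δ³: 11340, 14868, 18876, 23364, 28332
Δ⁴: 3528, 4008, 4488, 4968
Δ⁵: 480, 480, 480
The fifth differences are constant at 480.
Work back: 3528 − 480 = 3048;  11340 − 3048 = 8292;  20852 − 8292 = 12560;  24067 − 12560 = 11507;  17978 − 11507 = 6471

6471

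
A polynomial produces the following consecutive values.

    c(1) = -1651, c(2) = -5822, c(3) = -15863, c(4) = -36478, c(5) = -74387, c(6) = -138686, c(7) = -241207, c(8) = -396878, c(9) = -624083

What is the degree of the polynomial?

Δ: -4171, -10041, -20615, -37909, -64299, -102521, -155671, -227205
Δ²: -5870, -10574, -17294, -26390, -38222, -53150, -71534
Δ³: -4704, -6720, -9096, -11832, -14928, -18384
Δ⁴: -2016, -2376, -2736, -3096, -3456
Δ⁵: -360, -360, -360, -360
The fifth differences are constant, so the polynomial has degree 5.

5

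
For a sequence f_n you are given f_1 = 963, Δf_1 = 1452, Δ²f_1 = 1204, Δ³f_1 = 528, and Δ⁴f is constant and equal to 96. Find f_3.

5071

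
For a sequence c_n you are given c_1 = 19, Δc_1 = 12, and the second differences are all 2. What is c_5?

79

Build the table forward from the leading diagonal:
Δ²: 2, 2, 2, 2, 2
Δ: 12, 14, 16, 18, 20
c: 19, 31, 45, 61, 79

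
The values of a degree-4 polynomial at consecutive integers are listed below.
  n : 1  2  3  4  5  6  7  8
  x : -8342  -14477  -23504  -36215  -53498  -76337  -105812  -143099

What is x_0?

-6135  -9027  -12711  -17283  -22839  -29475  -37287
-2892  -3684  -4572  -5556  -6636  -7812
-792  -888  -984  -1080  -1176
-96  -96  -96  -96
The fourth differences are constant at -96.
Work back: -792 + 96 = -696;  -2892 + 696 = -2196;  -6135 + 2196 = -3939;  -8342 + 3939 = -4403

-4403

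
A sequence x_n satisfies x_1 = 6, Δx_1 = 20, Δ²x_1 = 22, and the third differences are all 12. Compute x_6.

Build the table forward from the leading diagonal:
D3: 12  12  12  12  12  12
D2: 22  34  46  58  70  82
D1: 20  42  76  122  180  250
x: 6  26  68  144  266  446

446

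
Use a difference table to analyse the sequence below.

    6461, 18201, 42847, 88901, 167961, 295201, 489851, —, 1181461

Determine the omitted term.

Using the first 7 terms:
D1: 11740  24646  46054  79060  127240  194650
D2: 12906  21408  33006  48180  67410
D3: 8502  11598  15174  19230
D4: 3096  3576  4056
D5: 480  480
Constant fifth difference = 480.
Extend forward: 4056 + 480 = 4536;  19230 + 4536 = 23766;  67410 + 23766 = 91176;  194650 + 91176 = 285826;  489851 + 285826 = 775677

775677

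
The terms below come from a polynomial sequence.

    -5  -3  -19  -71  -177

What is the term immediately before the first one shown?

-7

D1: 2  -16  -52  -106
D2: -18  -36  -54
D3: -18  -18
The third differences are constant at -18.
Work back: -18 + 18 = 0;  2 + 0 = 2;  -5 − 2 = -7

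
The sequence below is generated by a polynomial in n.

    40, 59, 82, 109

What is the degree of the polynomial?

2

Δ: 19, 23, 27
Δ²: 4, 4
The second differences are constant, so the polynomial has degree 2.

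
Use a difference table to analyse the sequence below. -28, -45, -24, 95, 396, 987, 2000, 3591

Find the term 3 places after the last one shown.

13752

First differences: -17  21  119  301  591  1013  1591
Second differences: 38  98  182  290  422  578
Third differences: 60  84  108  132  156
Fourth differences: 24  24  24  24
The fourth differences are constant (24).
156 + 24 = 180;  578 + 180 = 758;  1591 + 758 = 2349;  3591 + 2349 = 5940
180 + 24 = 204;  758 + 204 = 962;  2349 + 962 = 3311;  5940 + 3311 = 9251
204 + 24 = 228;  962 + 228 = 1190;  3311 + 1190 = 4501;  9251 + 4501 = 13752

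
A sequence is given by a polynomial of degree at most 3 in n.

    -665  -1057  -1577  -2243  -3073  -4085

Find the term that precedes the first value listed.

D1: -392, -520, -666, -830, -1012
D2: -128, -146, -164, -182
D3: -18, -18, -18
The third differences are constant at -18.
Work back: -128 + 18 = -110;  -392 + 110 = -282;  -665 + 282 = -383

-383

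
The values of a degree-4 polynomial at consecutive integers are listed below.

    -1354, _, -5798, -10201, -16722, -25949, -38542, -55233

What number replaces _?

Using the last 6 terms:
D1: -4403  -6521  -9227  -12593  -16691
D2: -2118  -2706  -3366  -4098
D3: -588  -660  -732
D4: -72  -72
Constant fourth difference = -72.
Extend backward: -588 + 72 = -516;  -2118 + 516 = -1602;  -4403 + 1602 = -2801;  -5798 + 2801 = -2997

-2997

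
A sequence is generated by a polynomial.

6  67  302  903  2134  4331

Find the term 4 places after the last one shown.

32019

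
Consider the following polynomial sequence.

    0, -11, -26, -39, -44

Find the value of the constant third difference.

D1: -11, -15, -13, -5
D2: -4, 2, 8
D3: 6, 6

6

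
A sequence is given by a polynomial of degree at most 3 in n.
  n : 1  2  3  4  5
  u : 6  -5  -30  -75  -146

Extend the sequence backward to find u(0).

9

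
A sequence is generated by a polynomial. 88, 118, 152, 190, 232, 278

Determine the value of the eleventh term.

568

D1: 30  34  38  42  46
D2: 4  4  4  4
Constant second difference = 4, so extend:
46 + 4 = 50;  278 + 50 = 328
50 + 4 = 54;  328 + 54 = 382
54 + 4 = 58;  382 + 58 = 440
58 + 4 = 62;  440 + 62 = 502
62 + 4 = 66;  502 + 66 = 568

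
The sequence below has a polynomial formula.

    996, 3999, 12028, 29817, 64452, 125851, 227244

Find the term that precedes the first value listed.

157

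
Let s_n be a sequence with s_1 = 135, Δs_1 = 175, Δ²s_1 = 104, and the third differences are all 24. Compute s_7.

3225

Build the table forward from the leading diagonal:
D3: 24, 24, 24, 24, 24, 24, 24
D2: 104, 128, 152, 176, 200, 224, 248
D1: 175, 279, 407, 559, 735, 935, 1159
s: 135, 310, 589, 996, 1555, 2290, 3225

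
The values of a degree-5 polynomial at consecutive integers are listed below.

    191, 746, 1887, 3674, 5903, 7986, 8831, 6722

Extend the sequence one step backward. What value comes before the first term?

18

D1: 555  1141  1787  2229  2083  845  -2109
D2: 586  646  442  -146  -1238  -2954
D3: 60  -204  -588  -1092  -1716
D4: -264  -384  -504  -624
D5: -120  -120  -120
The fifth differences are constant at -120.
Work back: -264 + 120 = -144;  60 + 144 = 204;  586 − 204 = 382;  555 − 382 = 173;  191 − 173 = 18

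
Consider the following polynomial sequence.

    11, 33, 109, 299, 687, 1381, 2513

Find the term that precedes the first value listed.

7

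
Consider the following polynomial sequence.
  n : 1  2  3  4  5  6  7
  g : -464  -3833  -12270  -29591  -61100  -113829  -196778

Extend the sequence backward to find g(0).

405

First differences: -3369, -8437, -17321, -31509, -52729, -82949
Second differences: -5068, -8884, -14188, -21220, -30220
Third differences: -3816, -5304, -7032, -9000
Fourth differences: -1488, -1728, -1968
Fifth differences: -240, -240
The fifth differences are constant at -240.
Work back: -1488 + 240 = -1248;  -3816 + 1248 = -2568;  -5068 + 2568 = -2500;  -3369 + 2500 = -869;  -464 + 869 = 405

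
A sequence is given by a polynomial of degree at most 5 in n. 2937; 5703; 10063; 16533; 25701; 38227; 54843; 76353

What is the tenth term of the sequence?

137631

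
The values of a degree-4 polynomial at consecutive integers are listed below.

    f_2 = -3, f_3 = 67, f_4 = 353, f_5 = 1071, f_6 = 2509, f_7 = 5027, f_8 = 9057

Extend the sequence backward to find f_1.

D1: 70, 286, 718, 1438, 2518, 4030
D2: 216, 432, 720, 1080, 1512
D3: 216, 288, 360, 432
D4: 72, 72, 72
The fourth differences are constant at 72.
Work back: 216 − 72 = 144;  216 − 144 = 72;  70 − 72 = -2;  -3 + 2 = -1

-1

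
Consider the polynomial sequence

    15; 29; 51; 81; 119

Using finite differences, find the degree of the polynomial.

Δ: 14, 22, 30, 38
Δ²: 8, 8, 8
The second differences are constant, so the polynomial has degree 2.

2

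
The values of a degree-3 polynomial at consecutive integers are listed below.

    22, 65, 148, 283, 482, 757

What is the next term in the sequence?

D1: 43, 83, 135, 199, 275
D2: 40, 52, 64, 76
D3: 12, 12, 12
Third differences constant at 12.
76 + 12 = 88;  275 + 88 = 363;  757 + 363 = 1120

1120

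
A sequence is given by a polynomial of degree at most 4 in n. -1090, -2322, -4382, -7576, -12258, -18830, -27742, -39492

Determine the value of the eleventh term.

-97470

-1232, -2060, -3194, -4682, -6572, -8912, -11750
-828, -1134, -1488, -1890, -2340, -2838
-306, -354, -402, -450, -498
-48, -48, -48, -48
Fourth differences constant at -48.
-498 − 48 = -546;  -2838 − 546 = -3384;  -11750 − 3384 = -15134;  -39492 − 15134 = -54626
-546 − 48 = -594;  -3384 − 594 = -3978;  -15134 − 3978 = -19112;  -54626 − 19112 = -73738
-594 − 48 = -642;  -3978 − 642 = -4620;  -19112 − 4620 = -23732;  -73738 − 23732 = -97470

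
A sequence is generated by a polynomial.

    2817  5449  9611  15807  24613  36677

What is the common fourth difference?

72

D1: 2632, 4162, 6196, 8806, 12064
D2: 1530, 2034, 2610, 3258
D3: 504, 576, 648
D4: 72, 72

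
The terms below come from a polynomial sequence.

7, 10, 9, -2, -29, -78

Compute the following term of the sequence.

-155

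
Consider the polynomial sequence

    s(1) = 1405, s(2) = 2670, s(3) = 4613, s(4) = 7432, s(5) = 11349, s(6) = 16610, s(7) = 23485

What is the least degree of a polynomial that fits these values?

4

First differences: 1265, 1943, 2819, 3917, 5261, 6875
Second differences: 678, 876, 1098, 1344, 1614
Third differences: 198, 222, 246, 270
Fourth differences: 24, 24, 24
The fourth differences are constant, so the polynomial has degree 4.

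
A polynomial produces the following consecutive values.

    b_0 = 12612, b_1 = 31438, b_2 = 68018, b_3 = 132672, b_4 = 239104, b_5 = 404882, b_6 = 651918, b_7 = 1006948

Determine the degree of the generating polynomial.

5

18826, 36580, 64654, 106432, 165778, 247036, 355030
17754, 28074, 41778, 59346, 81258, 107994
10320, 13704, 17568, 21912, 26736
3384, 3864, 4344, 4824
480, 480, 480
The fifth differences are constant, so the polynomial has degree 5.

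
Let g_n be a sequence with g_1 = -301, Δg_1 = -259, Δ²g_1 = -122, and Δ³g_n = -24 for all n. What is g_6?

Build the table forward from the leading diagonal:
D3: -24  -24  -24  -24  -24  -24
D2: -122  -146  -170  -194  -218  -242
D1: -259  -381  -527  -697  -891  -1109
g: -301  -560  -941  -1468  -2165  -3056

-3056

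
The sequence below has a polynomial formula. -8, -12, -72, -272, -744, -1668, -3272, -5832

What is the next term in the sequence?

-9672

-4, -60, -200, -472, -924, -1604, -2560
-56, -140, -272, -452, -680, -956
-84, -132, -180, -228, -276
-48, -48, -48, -48
Fourth differences constant at -48.
-276 − 48 = -324;  -956 − 324 = -1280;  -2560 − 1280 = -3840;  -5832 − 3840 = -9672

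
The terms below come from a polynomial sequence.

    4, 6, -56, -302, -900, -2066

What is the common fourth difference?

First differences: 2, -62, -246, -598, -1166
Second differences: -64, -184, -352, -568
Third differences: -120, -168, -216
Fourth differences: -48, -48

-48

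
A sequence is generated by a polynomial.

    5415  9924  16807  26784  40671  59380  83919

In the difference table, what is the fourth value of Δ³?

First differences: 4509, 6883, 9977, 13887, 18709, 24539
Second differences: 2374, 3094, 3910, 4822, 5830
Third differences: 720, 816, 912, 1008
Fourth differences: 96, 96, 96

1008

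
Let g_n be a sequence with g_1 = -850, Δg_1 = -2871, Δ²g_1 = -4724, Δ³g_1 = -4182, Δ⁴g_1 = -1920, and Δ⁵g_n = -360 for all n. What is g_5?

Build the table forward from the leading diagonal:
Δ⁵: -360, -360, -360, -360, -360
Δ⁴: -1920, -2280, -2640, -3000, -3360
Δ³: -4182, -6102, -8382, -11022, -14022
Δ²: -4724, -8906, -15008, -23390, -34412
Δ: -2871, -7595, -16501, -31509, -54899
g: -850, -3721, -11316, -27817, -59326

-59326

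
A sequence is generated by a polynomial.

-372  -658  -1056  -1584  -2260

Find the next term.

-3102

First differences: -286, -398, -528, -676
Second differences: -112, -130, -148
Third differences: -18, -18
Third differences constant at -18.
-148 − 18 = -166;  -676 − 166 = -842;  -2260 − 842 = -3102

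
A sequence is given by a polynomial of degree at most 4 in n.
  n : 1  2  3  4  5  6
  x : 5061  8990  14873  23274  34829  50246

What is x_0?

2594

3929, 5883, 8401, 11555, 15417
1954, 2518, 3154, 3862
564, 636, 708
72, 72
The fourth differences are constant at 72.
Work back: 564 − 72 = 492;  1954 − 492 = 1462;  3929 − 1462 = 2467;  5061 − 2467 = 2594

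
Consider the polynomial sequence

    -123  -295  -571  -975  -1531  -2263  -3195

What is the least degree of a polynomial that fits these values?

3

First differences: -172, -276, -404, -556, -732, -932
Second differences: -104, -128, -152, -176, -200
Third differences: -24, -24, -24, -24
The third differences are constant, so the polynomial has degree 3.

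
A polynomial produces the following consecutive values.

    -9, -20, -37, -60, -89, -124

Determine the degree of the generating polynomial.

2

D1: -11, -17, -23, -29, -35
D2: -6, -6, -6, -6
The second differences are constant, so the polynomial has degree 2.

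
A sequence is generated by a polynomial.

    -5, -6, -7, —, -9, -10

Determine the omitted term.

Using the first 3 terms:
First differences: -1, -1
Constant first difference = -1.
Extend forward: -7 − 1 = -8

-8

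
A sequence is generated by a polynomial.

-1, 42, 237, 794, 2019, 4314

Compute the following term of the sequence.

8177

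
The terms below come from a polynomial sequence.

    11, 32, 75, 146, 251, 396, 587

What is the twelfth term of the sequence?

2442

D1: 21  43  71  105  145  191
D2: 22  28  34  40  46
D3: 6  6  6  6
The third differences are constant (6).
46 + 6 = 52;  191 + 52 = 243;  587 + 243 = 830
52 + 6 = 58;  243 + 58 = 301;  830 + 301 = 1131
58 + 6 = 64;  301 + 64 = 365;  1131 + 365 = 1496
64 + 6 = 70;  365 + 70 = 435;  1496 + 435 = 1931
70 + 6 = 76;  435 + 76 = 511;  1931 + 511 = 2442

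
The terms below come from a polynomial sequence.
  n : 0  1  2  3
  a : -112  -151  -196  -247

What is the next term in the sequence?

-304

First differences: -39  -45  -51
Second differences: -6  -6
Constant second difference = -6, so extend:
-51 − 6 = -57;  -247 − 57 = -304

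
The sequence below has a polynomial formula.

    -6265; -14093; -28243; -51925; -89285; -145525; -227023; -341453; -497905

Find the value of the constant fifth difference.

-120

D1: -7828, -14150, -23682, -37360, -56240, -81498, -114430, -156452
D2: -6322, -9532, -13678, -18880, -25258, -32932, -42022
D3: -3210, -4146, -5202, -6378, -7674, -9090
D4: -936, -1056, -1176, -1296, -1416
D5: -120, -120, -120, -120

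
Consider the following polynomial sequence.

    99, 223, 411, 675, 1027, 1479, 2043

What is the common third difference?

D1: 124, 188, 264, 352, 452, 564
D2: 64, 76, 88, 100, 112
D3: 12, 12, 12, 12

12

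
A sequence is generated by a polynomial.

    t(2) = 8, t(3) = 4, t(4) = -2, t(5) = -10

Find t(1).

10

Δ: -4, -6, -8
Δ²: -2, -2
The second differences are constant at -2.
Work back: -4 + 2 = -2;  8 + 2 = 10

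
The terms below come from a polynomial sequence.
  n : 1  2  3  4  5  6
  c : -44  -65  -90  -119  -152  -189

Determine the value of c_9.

D1: -21  -25  -29  -33  -37
D2: -4  -4  -4  -4
The second differences are constant (-4).
-37 − 4 = -41;  -189 − 41 = -230
-41 − 4 = -45;  -230 − 45 = -275
-45 − 4 = -49;  -275 − 49 = -324

-324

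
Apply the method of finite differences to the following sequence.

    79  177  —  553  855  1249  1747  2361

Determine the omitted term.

331

Using the last 5 terms:
Δ: 302  394  498  614
Δ²: 92  104  116
Δ³: 12  12
Constant third difference = 12.
Extend backward: 92 − 12 = 80;  302 − 80 = 222;  553 − 222 = 331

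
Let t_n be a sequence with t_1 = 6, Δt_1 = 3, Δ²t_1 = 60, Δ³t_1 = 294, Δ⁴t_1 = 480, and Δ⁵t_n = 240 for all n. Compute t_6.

Build the table forward from the leading diagonal:
Δ⁵: 240, 240, 240, 240, 240, 240
Δ⁴: 480, 720, 960, 1200, 1440, 1680
Δ³: 294, 774, 1494, 2454, 3654, 5094
Δ²: 60, 354, 1128, 2622, 5076, 8730
Δ: 3, 63, 417, 1545, 4167, 9243
t: 6, 9, 72, 489, 2034, 6201

6201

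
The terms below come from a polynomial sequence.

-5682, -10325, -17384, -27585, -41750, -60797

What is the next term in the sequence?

Δ: -4643, -7059, -10201, -14165, -19047
Δ²: -2416, -3142, -3964, -4882
Δ³: -726, -822, -918
Δ⁴: -96, -96
Fourth differences constant at -96.
-918 − 96 = -1014;  -4882 − 1014 = -5896;  -19047 − 5896 = -24943;  -60797 − 24943 = -85740

-85740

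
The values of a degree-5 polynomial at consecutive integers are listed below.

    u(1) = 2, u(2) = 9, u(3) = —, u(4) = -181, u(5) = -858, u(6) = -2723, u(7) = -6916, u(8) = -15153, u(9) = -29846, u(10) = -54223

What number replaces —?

-8

Using the last 7 terms:
D1: -677, -1865, -4193, -8237, -14693, -24377
D2: -1188, -2328, -4044, -6456, -9684
D3: -1140, -1716, -2412, -3228
D4: -576, -696, -816
D5: -120, -120
Constant fifth difference = -120.
Extend backward: -576 + 120 = -456;  -1140 + 456 = -684;  -1188 + 684 = -504;  -677 + 504 = -173;  -181 + 173 = -8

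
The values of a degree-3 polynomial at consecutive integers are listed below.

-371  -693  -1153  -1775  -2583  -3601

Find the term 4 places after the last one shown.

-10253

Δ: -322  -460  -622  -808  -1018
Δ²: -138  -162  -186  -210
Δ³: -24  -24  -24
The third differences are constant (-24).
-210 − 24 = -234;  -1018 − 234 = -1252;  -3601 − 1252 = -4853
-234 − 24 = -258;  -1252 − 258 = -1510;  -4853 − 1510 = -6363
-258 − 24 = -282;  -1510 − 282 = -1792;  -6363 − 1792 = -8155
-282 − 24 = -306;  -1792 − 306 = -2098;  -8155 − 2098 = -10253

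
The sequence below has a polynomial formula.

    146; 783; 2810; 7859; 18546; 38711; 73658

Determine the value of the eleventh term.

Δ: 637 , 2027 , 5049 , 10687 , 20165 , 34947
Δ²: 1390 , 3022 , 5638 , 9478 , 14782
Δ³: 1632 , 2616 , 3840 , 5304
Δ⁴: 984 , 1224 , 1464
Δ⁵: 240 , 240
Fifth differences constant at 240.
1464 + 240 = 1704;  5304 + 1704 = 7008;  14782 + 7008 = 21790;  34947 + 21790 = 56737;  73658 + 56737 = 130395
1704 + 240 = 1944;  7008 + 1944 = 8952;  21790 + 8952 = 30742;  56737 + 30742 = 87479;  130395 + 87479 = 217874
1944 + 240 = 2184;  8952 + 2184 = 11136;  30742 + 11136 = 41878;  87479 + 41878 = 129357;  217874 + 129357 = 347231
2184 + 240 = 2424;  11136 + 2424 = 13560;  41878 + 13560 = 55438;  129357 + 55438 = 184795;  347231 + 184795 = 532026

532026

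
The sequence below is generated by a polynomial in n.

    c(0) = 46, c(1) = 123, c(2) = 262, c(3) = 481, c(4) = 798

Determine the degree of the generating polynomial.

First differences: 77, 139, 219, 317
Second differences: 62, 80, 98
Third differences: 18, 18
The third differences are constant, so the polynomial has degree 3.

3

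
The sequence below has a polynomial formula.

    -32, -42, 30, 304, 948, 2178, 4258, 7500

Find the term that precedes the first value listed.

-12

First differences: -10  72  274  644  1230  2080  3242
Second differences: 82  202  370  586  850  1162
Third differences: 120  168  216  264  312
Fourth differences: 48  48  48  48
The fourth differences are constant at 48.
Work back: 120 − 48 = 72;  82 − 72 = 10;  -10 − 10 = -20;  -32 + 20 = -12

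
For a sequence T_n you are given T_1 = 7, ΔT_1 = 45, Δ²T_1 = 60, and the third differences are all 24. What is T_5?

643

Build the table forward from the leading diagonal:
Third differences: 24, 24, 24, 24, 24
Second differences: 60, 84, 108, 132, 156
First differences: 45, 105, 189, 297, 429
T: 7, 52, 157, 346, 643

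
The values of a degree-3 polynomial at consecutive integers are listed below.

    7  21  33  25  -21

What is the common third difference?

-18

First differences: 14, 12, -8, -46
Second differences: -2, -20, -38
Third differences: -18, -18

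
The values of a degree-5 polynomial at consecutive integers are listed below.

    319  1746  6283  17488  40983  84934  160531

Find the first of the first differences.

First differences: 1427, 4537, 11205, 23495, 43951, 75597
Second differences: 3110, 6668, 12290, 20456, 31646
Third differences: 3558, 5622, 8166, 11190
Fourth differences: 2064, 2544, 3024
Fifth differences: 480, 480

1427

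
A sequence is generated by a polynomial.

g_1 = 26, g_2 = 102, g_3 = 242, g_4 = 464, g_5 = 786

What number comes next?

76  140  222  322
64  82  100
18  18
Third differences constant at 18.
100 + 18 = 118;  322 + 118 = 440;  786 + 440 = 1226

1226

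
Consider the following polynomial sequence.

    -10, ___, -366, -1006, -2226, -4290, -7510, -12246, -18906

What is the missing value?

Using the last 7 terms:
D1: -640, -1220, -2064, -3220, -4736, -6660
D2: -580, -844, -1156, -1516, -1924
D3: -264, -312, -360, -408
D4: -48, -48, -48
Constant fourth difference = -48.
Extend backward: -264 + 48 = -216;  -580 + 216 = -364;  -640 + 364 = -276;  -366 + 276 = -90

-90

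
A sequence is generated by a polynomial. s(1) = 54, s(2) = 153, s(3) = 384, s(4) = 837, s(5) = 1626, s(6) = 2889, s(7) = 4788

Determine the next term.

7509

Δ: 99, 231, 453, 789, 1263, 1899
Δ²: 132, 222, 336, 474, 636
Δ³: 90, 114, 138, 162
Δ⁴: 24, 24, 24
The fourth differences are constant (24).
162 + 24 = 186;  636 + 186 = 822;  1899 + 822 = 2721;  4788 + 2721 = 7509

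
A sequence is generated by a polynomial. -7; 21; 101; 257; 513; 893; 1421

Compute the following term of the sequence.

D1: 28, 80, 156, 256, 380, 528
D2: 52, 76, 100, 124, 148
D3: 24, 24, 24, 24
The third differences are constant (24).
148 + 24 = 172;  528 + 172 = 700;  1421 + 700 = 2121

2121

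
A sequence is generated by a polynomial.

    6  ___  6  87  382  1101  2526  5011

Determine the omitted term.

Using the last 6 terms:
First differences: 81  295  719  1425  2485
Second differences: 214  424  706  1060
Third differences: 210  282  354
Fourth differences: 72  72
Constant fourth difference = 72.
Extend backward: 210 − 72 = 138;  214 − 138 = 76;  81 − 76 = 5;  6 − 5 = 1

1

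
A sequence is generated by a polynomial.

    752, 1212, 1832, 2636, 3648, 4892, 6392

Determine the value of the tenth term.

460 , 620 , 804 , 1012 , 1244 , 1500
160 , 184 , 208 , 232 , 256
24 , 24 , 24 , 24
The third differences are constant (24).
256 + 24 = 280;  1500 + 280 = 1780;  6392 + 1780 = 8172
280 + 24 = 304;  1780 + 304 = 2084;  8172 + 2084 = 10256
304 + 24 = 328;  2084 + 328 = 2412;  10256 + 2412 = 12668

12668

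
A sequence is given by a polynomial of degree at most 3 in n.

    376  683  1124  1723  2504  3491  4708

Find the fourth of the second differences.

First differences: 307, 441, 599, 781, 987, 1217
Second differences: 134, 158, 182, 206, 230
Third differences: 24, 24, 24, 24

206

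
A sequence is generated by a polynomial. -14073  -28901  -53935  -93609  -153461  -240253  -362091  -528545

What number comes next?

Δ: -14828 , -25034 , -39674 , -59852 , -86792 , -121838 , -166454
Δ²: -10206 , -14640 , -20178 , -26940 , -35046 , -44616
Δ³: -4434 , -5538 , -6762 , -8106 , -9570
Δ⁴: -1104 , -1224 , -1344 , -1464
Δ⁵: -120 , -120 , -120
The fifth differences are constant (-120).
-1464 − 120 = -1584;  -9570 − 1584 = -11154;  -44616 − 11154 = -55770;  -166454 − 55770 = -222224;  -528545 − 222224 = -750769

-750769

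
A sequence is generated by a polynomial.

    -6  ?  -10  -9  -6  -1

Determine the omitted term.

Using the last 4 terms:
D1: 1, 3, 5
D2: 2, 2
Constant second difference = 2.
Extend backward: 1 − 2 = -1;  -10 + 1 = -9

-9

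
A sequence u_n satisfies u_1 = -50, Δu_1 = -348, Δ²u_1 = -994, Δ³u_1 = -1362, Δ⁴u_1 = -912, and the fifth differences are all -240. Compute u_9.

Build the table forward from the leading diagonal:
D5: -240, -240, -240, -240, -240, -240, -240, -240, -240
D4: -912, -1152, -1392, -1632, -1872, -2112, -2352, -2592, -2832
D3: -1362, -2274, -3426, -4818, -6450, -8322, -10434, -12786, -15378
D2: -994, -2356, -4630, -8056, -12874, -19324, -27646, -38080, -50866
D1: -348, -1342, -3698, -8328, -16384, -29258, -48582, -76228, -114308
u: -50, -398, -1740, -5438, -13766, -30150, -59408, -107990, -184218

-184218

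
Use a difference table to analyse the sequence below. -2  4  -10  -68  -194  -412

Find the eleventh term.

-3722

First differences: 6, -14, -58, -126, -218
Second differences: -20, -44, -68, -92
Third differences: -24, -24, -24
Constant third difference = -24, so extend:
-92 − 24 = -116;  -218 − 116 = -334;  -412 − 334 = -746
-116 − 24 = -140;  -334 − 140 = -474;  -746 − 474 = -1220
-140 − 24 = -164;  -474 − 164 = -638;  -1220 − 638 = -1858
-164 − 24 = -188;  -638 − 188 = -826;  -1858 − 826 = -2684
-188 − 24 = -212;  -826 − 212 = -1038;  -2684 − 1038 = -3722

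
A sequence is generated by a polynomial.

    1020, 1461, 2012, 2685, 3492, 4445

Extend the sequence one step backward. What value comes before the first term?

677

Δ: 441, 551, 673, 807, 953
Δ²: 110, 122, 134, 146
Δ³: 12, 12, 12
The third differences are constant at 12.
Work back: 110 − 12 = 98;  441 − 98 = 343;  1020 − 343 = 677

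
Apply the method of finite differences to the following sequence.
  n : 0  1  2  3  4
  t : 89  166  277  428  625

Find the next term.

First differences: 77 , 111 , 151 , 197
Second differences: 34 , 40 , 46
Third differences: 6 , 6
Constant third difference = 6, so extend:
46 + 6 = 52;  197 + 52 = 249;  625 + 249 = 874

874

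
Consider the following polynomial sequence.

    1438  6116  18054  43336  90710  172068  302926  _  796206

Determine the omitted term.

502904

Using the first 7 terms:
D1: 4678, 11938, 25282, 47374, 81358, 130858
D2: 7260, 13344, 22092, 33984, 49500
D3: 6084, 8748, 11892, 15516
D4: 2664, 3144, 3624
D5: 480, 480
Constant fifth difference = 480.
Extend forward: 3624 + 480 = 4104;  15516 + 4104 = 19620;  49500 + 19620 = 69120;  130858 + 69120 = 199978;  302926 + 199978 = 502904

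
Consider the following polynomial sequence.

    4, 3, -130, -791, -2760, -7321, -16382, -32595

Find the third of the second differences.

D1: -1, -133, -661, -1969, -4561, -9061, -16213
D2: -132, -528, -1308, -2592, -4500, -7152
D3: -396, -780, -1284, -1908, -2652
D4: -384, -504, -624, -744
D5: -120, -120, -120

-1308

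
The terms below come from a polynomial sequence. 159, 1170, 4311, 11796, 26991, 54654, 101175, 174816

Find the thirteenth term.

1400271

D1: 1011  3141  7485  15195  27663  46521  73641
D2: 2130  4344  7710  12468  18858  27120
D3: 2214  3366  4758  6390  8262
D4: 1152  1392  1632  1872
D5: 240  240  240
The fifth differences are constant (240).
1872 + 240 = 2112;  8262 + 2112 = 10374;  27120 + 10374 = 37494;  73641 + 37494 = 111135;  174816 + 111135 = 285951
2112 + 240 = 2352;  10374 + 2352 = 12726;  37494 + 12726 = 50220;  111135 + 50220 = 161355;  285951 + 161355 = 447306
2352 + 240 = 2592;  12726 + 2592 = 15318;  50220 + 15318 = 65538;  161355 + 65538 = 226893;  447306 + 226893 = 674199
2592 + 240 = 2832;  15318 + 2832 = 18150;  65538 + 18150 = 83688;  226893 + 83688 = 310581;  674199 + 310581 = 984780
2832 + 240 = 3072;  18150 + 3072 = 21222;  83688 + 21222 = 104910;  310581 + 104910 = 415491;  984780 + 415491 = 1400271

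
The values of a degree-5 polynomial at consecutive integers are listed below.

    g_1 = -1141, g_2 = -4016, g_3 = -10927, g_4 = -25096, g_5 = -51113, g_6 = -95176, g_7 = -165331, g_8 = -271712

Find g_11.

-2875, -6911, -14169, -26017, -44063, -70155, -106381
-4036, -7258, -11848, -18046, -26092, -36226
-3222, -4590, -6198, -8046, -10134
-1368, -1608, -1848, -2088
-240, -240, -240
The fifth differences are constant (-240).
-2088 − 240 = -2328;  -10134 − 2328 = -12462;  -36226 − 12462 = -48688;  -106381 − 48688 = -155069;  -271712 − 155069 = -426781
-2328 − 240 = -2568;  -12462 − 2568 = -15030;  -48688 − 15030 = -63718;  -155069 − 63718 = -218787;  -426781 − 218787 = -645568
-2568 − 240 = -2808;  -15030 − 2808 = -17838;  -63718 − 17838 = -81556;  -218787 − 81556 = -300343;  -645568 − 300343 = -945911

-945911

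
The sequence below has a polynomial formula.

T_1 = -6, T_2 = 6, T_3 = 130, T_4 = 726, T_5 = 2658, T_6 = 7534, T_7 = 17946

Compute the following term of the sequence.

D1: 12 , 124 , 596 , 1932 , 4876 , 10412
D2: 112 , 472 , 1336 , 2944 , 5536
D3: 360 , 864 , 1608 , 2592
D4: 504 , 744 , 984
D5: 240 , 240
The fifth differences are constant (240).
984 + 240 = 1224;  2592 + 1224 = 3816;  5536 + 3816 = 9352;  10412 + 9352 = 19764;  17946 + 19764 = 37710

37710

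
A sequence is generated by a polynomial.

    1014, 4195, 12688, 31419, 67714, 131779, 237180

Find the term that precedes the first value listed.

139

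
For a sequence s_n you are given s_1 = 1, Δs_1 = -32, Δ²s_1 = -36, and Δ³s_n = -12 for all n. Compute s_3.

-99

Build the table forward from the leading diagonal:
D3: -12, -12, -12
D2: -36, -48, -60
D1: -32, -68, -116
s: 1, -31, -99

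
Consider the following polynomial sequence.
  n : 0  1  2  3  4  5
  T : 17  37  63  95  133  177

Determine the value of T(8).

345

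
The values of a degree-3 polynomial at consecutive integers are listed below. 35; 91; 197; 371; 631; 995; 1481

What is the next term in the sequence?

2107

D1: 56 , 106 , 174 , 260 , 364 , 486
D2: 50 , 68 , 86 , 104 , 122
D3: 18 , 18 , 18 , 18
Constant third difference = 18, so extend:
122 + 18 = 140;  486 + 140 = 626;  1481 + 626 = 2107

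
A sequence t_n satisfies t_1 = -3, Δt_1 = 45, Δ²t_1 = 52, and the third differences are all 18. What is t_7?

Build the table forward from the leading diagonal:
Δ³: 18  18  18  18  18  18  18
Δ²: 52  70  88  106  124  142  160
Δ: 45  97  167  255  361  485  627
t: -3  42  139  306  561  922  1407

1407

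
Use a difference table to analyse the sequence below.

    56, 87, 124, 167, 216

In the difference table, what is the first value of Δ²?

Δ: 31, 37, 43, 49
Δ²: 6, 6, 6

6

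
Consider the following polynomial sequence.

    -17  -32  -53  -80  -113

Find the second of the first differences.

-21

Δ: -15, -21, -27, -33
Δ²: -6, -6, -6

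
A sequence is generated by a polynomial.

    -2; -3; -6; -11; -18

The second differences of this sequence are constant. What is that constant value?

-2

D1: -1, -3, -5, -7
D2: -2, -2, -2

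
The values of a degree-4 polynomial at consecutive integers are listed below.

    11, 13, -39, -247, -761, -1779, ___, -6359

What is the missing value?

Using the first 6 terms:
First differences: 2  -52  -208  -514  -1018
Second differences: -54  -156  -306  -504
Third differences: -102  -150  -198
Fourth differences: -48  -48
Constant fourth difference = -48.
Extend forward: -198 − 48 = -246;  -504 − 246 = -750;  -1018 − 750 = -1768;  -1779 − 1768 = -3547

-3547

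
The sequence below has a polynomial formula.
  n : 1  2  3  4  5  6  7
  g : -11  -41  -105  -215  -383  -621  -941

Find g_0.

Δ: -30  -64  -110  -168  -238  -320
Δ²: -34  -46  -58  -70  -82
Δ³: -12  -12  -12  -12
The third differences are constant at -12.
Work back: -34 + 12 = -22;  -30 + 22 = -8;  -11 + 8 = -3

-3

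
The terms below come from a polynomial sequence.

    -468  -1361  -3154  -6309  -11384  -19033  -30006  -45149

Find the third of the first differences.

Δ: -893, -1793, -3155, -5075, -7649, -10973, -15143
Δ²: -900, -1362, -1920, -2574, -3324, -4170
Δ³: -462, -558, -654, -750, -846
Δ⁴: -96, -96, -96, -96

-3155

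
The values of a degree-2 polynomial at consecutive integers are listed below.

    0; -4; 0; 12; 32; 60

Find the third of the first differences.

Δ: -4, 4, 12, 20, 28
Δ²: 8, 8, 8, 8

12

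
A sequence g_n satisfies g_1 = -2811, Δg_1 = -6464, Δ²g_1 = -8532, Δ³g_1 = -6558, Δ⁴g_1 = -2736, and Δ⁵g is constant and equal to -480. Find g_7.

-344655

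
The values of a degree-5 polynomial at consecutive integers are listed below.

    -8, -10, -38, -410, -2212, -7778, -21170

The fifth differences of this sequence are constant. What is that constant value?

Δ: -2, -28, -372, -1802, -5566, -13392
Δ²: -26, -344, -1430, -3764, -7826
Δ³: -318, -1086, -2334, -4062
Δ⁴: -768, -1248, -1728
Δ⁵: -480, -480

-480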